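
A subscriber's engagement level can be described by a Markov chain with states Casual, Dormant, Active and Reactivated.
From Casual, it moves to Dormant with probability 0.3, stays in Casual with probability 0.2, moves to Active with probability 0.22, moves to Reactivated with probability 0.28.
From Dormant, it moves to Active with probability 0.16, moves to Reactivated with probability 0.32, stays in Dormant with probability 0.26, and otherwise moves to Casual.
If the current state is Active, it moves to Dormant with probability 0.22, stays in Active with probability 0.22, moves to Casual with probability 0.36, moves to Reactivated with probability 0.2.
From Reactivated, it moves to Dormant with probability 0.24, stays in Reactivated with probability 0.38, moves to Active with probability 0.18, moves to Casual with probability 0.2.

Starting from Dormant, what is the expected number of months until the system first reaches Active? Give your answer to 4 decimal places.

5.5491

Let t(s) be the expected number of months to first reach Active from state s, with t(Active) = 0. Conditioning on the first month:
t(Casual) = 1 + 0.2·t(Casual) + 0.3·t(Dormant) + 0.28·t(Reactivated)
t(Dormant) = 1 + 0.26·t(Casual) + 0.26·t(Dormant) + 0.32·t(Reactivated)
t(Reactivated) = 1 + 0.2·t(Casual) + 0.24·t(Dormant) + 0.38·t(Reactivated)
Solving: t(Casual) = 5.2387, t(Dormant) = 5.5491, t(Reactivated) = 5.4509.
Expected months from Dormant to Active: 5.5491.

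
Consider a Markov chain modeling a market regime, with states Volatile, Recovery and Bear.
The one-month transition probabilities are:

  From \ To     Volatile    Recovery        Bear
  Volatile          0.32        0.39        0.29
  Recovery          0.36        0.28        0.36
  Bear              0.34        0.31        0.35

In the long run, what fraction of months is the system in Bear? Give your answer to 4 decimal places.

Let the stationary distribution be π with π = πP and π_1 + π_2 + π_3 = 1.
π_1 = 0.32·π_1 + 0.36·π_2 + 0.34·π_3
π_2 = 0.39·π_1 + 0.28·π_2 + 0.31·π_3
Solving with the normalization constraint gives π = (0.3398, 0.3274, 0.3329).
So the stationary probability of Bear is 0.3329.

0.3329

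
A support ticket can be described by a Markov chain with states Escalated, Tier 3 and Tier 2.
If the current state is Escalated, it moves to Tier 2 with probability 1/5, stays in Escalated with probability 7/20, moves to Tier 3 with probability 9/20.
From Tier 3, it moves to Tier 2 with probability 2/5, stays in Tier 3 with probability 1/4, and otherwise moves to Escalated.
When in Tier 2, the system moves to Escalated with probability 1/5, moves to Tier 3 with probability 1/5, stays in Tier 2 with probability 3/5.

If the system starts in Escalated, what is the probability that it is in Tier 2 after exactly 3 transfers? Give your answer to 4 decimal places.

0.4100

Propagate the distribution vector 3 transfers from Escalated.
After 0 transfers: (1.0000, 0.0000, 0.0000)
After 1 transfer: (0.3500, 0.4500, 0.2000)
After 2 transfers: (0.3200, 0.3100, 0.3700)
After 3 transfers: (0.2945, 0.2955, 0.4100)
P(in Tier 2 after 3 transfers) = 0.4100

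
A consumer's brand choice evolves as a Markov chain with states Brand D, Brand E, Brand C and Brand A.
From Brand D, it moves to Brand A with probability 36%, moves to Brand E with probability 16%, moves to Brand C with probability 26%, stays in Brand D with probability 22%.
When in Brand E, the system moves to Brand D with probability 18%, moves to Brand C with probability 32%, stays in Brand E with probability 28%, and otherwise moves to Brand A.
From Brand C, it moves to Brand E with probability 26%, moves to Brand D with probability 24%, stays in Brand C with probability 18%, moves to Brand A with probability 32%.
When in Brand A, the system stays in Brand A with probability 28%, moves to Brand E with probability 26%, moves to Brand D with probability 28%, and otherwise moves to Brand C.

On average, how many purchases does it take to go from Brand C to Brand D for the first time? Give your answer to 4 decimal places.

4.2486

Let t(s) be the expected number of purchases to first reach Brand D from state s, with t(Brand D) = 0. Conditioning on the first purchase:
t(Brand E) = 1 + 0.28·t(Brand E) + 0.32·t(Brand C) + 0.22·t(Brand A)
t(Brand C) = 1 + 0.26·t(Brand E) + 0.18·t(Brand C) + 0.32·t(Brand A)
t(Brand A) = 1 + 0.26·t(Brand E) + 0.18·t(Brand C) + 0.28·t(Brand A)
Solving: t(Brand E) = 4.5254, t(Brand C) = 4.2486, t(Brand A) = 4.0852.
Expected purchases from Brand C to Brand D: 4.2486.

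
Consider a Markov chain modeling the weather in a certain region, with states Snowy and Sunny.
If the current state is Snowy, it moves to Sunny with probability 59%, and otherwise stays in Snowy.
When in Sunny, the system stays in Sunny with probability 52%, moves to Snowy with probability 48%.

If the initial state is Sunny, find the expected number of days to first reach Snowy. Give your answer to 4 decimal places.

2.0833

Let t(s) be the expected number of days to first reach Snowy from state s, with t(Snowy) = 0. Conditioning on the first day:
t(Sunny) = 1 + 0.52·t(Sunny)
Solving: t(Sunny) = 2.0833.
Expected days from Sunny to Snowy: 2.0833.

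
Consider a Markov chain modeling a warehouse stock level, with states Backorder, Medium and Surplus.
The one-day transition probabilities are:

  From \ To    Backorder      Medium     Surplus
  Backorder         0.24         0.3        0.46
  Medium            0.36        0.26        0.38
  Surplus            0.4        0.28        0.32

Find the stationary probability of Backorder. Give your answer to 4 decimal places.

Let the stationary distribution be π with π = πP and π_1 + π_2 + π_3 = 1.
π_1 = 0.24·π_1 + 0.36·π_2 + 0.4·π_3
π_2 = 0.3·π_1 + 0.26·π_2 + 0.28·π_3
Solving with the normalization constraint gives π = (0.3351, 0.2811, 0.3838).
So the stationary probability of Backorder is 0.3351.

0.3351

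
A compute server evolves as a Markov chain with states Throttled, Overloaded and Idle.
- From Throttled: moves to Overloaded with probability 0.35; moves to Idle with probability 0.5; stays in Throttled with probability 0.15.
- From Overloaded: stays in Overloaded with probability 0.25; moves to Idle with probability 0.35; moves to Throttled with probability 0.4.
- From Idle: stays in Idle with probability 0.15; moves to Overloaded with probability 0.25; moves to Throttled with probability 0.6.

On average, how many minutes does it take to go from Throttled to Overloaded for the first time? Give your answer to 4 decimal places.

3.1953

Let t(s) be the expected number of minutes to first reach Overloaded from state s, with t(Overloaded) = 0. Conditioning on the first minute:
t(Throttled) = 1 + 0.15·t(Throttled) + 0.5·t(Idle)
t(Idle) = 1 + 0.6·t(Throttled) + 0.15·t(Idle)
Solving: t(Throttled) = 3.1953, t(Idle) = 3.4320.
Expected minutes from Throttled to Overloaded: 3.1953.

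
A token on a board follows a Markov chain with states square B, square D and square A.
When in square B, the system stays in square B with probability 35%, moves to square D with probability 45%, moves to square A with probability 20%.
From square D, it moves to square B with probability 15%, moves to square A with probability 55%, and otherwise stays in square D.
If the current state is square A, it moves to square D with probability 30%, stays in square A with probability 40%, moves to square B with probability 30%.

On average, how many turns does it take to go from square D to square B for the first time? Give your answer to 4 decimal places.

4.5098

Let t(s) be the expected number of turns to first reach square B from state s, with t(square B) = 0. Conditioning on the first turn:
t(square D) = 1 + 0.3·t(square D) + 0.55·t(square A)
t(square A) = 1 + 0.3·t(square D) + 0.4·t(square A)
Solving: t(square D) = 4.5098, t(square A) = 3.9216.
Expected turns from square D to square B: 4.5098.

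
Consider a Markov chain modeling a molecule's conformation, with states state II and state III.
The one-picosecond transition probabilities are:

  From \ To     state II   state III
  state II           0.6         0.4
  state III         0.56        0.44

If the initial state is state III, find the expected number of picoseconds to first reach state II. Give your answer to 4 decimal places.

1.7857

Let t(s) be the expected number of picoseconds to first reach state II from state s, with t(state II) = 0. Conditioning on the first picosecond:
t(state III) = 1 + 0.44·t(state III)
Solving: t(state III) = 1.7857.
Expected picoseconds from state III to state II: 1.7857.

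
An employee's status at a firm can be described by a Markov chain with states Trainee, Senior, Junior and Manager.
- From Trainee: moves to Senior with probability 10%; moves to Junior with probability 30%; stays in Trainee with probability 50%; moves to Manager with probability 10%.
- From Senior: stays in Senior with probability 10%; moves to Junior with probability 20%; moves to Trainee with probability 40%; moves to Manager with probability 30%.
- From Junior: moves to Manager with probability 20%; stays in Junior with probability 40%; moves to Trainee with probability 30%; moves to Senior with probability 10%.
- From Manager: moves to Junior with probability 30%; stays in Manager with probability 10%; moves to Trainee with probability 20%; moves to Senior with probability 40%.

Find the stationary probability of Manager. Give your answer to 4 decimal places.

Let the stationary distribution be π with π = πP and π_1 + π_2 + π_3 + π_4 = 1.
π_1 = 0.5·π_1 + 0.4·π_2 + 0.3·π_3 + 0.2·π_4
π_2 = 0.1·π_1 + 0.1·π_2 + 0.1·π_3 + 0.4·π_4
π_3 = 0.3·π_1 + 0.2·π_2 + 0.4·π_3 + 0.3·π_4
Solving with the normalization constraint gives π = (0.3734, 0.1484, 0.3168, 0.1614).
So the stationary probability of Manager is 0.1614.

0.1614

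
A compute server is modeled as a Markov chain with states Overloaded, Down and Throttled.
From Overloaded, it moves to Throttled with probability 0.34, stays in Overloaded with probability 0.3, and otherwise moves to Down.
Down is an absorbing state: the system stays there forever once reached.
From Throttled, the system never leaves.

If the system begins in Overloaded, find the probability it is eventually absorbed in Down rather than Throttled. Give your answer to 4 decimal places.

0.5143

Let h(s) be the probability of absorption at Down starting from transient state s. Then h(Down) = 1 and h(Throttled) = 0. By first-step analysis:
h(Overloaded) = 0.3·h(Overloaded) + 0.36·1 + 0.34·0
Solving: h(Overloaded) = 0.5143.
Starting from Overloaded, the probability is 0.5143.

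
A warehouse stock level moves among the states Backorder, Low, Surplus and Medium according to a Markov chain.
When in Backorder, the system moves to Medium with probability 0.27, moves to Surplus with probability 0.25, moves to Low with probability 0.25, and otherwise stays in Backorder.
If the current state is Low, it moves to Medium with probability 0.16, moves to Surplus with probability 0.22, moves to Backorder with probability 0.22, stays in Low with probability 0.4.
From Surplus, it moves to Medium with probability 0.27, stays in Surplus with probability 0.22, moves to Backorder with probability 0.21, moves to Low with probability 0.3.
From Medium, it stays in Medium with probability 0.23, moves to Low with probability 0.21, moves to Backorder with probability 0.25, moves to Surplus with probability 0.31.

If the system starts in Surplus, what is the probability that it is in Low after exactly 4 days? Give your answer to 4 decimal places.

Propagate the distribution vector 4 days from Surplus.
After 0 days: (0.0000, 0.0000, 1.0000, 0.0000)
After 1 day: (0.2100, 0.3000, 0.2200, 0.2700)
After 2 days: (0.2280, 0.2952, 0.2506, 0.2262)
After 3 days: (0.2266, 0.2978, 0.2472, 0.2285)
After 4 days: (0.2266, 0.2979, 0.2474, 0.2281)
P(in Low after 4 days) = 0.2979

0.2979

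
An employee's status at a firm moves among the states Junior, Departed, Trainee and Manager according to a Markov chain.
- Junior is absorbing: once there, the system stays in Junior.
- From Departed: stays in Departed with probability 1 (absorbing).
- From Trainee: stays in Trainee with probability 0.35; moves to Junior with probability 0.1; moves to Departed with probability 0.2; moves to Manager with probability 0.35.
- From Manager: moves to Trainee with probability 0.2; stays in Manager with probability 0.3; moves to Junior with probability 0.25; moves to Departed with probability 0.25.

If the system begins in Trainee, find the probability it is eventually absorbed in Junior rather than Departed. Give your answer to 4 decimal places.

0.4091

Let h(s) be the probability of absorption at Junior starting from transient state s. Then h(Junior) = 1 and h(Departed) = 0. By first-step analysis:
h(Trainee) = 0.1·1 + 0.2·0 + 0.35·h(Trainee) + 0.35·h(Manager)
h(Manager) = 0.25·1 + 0.25·0 + 0.2·h(Trainee) + 0.3·h(Manager)
Solving: h(Trainee) = 0.4091, h(Manager) = 0.4740.
Starting from Trainee, the probability is 0.4091.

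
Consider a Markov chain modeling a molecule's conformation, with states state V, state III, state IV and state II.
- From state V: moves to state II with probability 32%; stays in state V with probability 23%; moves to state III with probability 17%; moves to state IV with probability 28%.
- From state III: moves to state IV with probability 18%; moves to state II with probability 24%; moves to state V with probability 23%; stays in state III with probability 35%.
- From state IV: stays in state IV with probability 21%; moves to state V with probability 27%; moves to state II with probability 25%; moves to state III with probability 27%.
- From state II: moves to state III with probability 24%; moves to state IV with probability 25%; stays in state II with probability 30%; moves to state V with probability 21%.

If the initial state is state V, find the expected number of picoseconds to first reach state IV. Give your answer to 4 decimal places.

Let t(s) be the expected number of picoseconds to first reach state IV from state s, with t(state IV) = 0. Conditioning on the first picosecond:
t(state V) = 1 + 0.23·t(state V) + 0.17·t(state III) + 0.32·t(state II)
t(state III) = 1 + 0.23·t(state V) + 0.35·t(state III) + 0.24·t(state II)
t(state II) = 1 + 0.21·t(state V) + 0.24·t(state III) + 0.3·t(state II)
Solving: t(state V) = 4.0342, t(state III) = 4.5114, t(state II) = 4.1856.
Expected picoseconds from state V to state IV: 4.0342.

4.0342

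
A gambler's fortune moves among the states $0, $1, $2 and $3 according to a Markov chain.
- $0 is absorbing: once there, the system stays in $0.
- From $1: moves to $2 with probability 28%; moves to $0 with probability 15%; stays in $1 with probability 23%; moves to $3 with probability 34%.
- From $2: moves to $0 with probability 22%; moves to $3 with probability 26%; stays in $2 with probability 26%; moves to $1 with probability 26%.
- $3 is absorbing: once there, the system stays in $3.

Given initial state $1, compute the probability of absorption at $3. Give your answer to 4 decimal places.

0.6527

Let h(s) be the probability of absorption at $3 starting from transient state s. Then h($3) = 1 and h($0) = 0. By first-step analysis:
h($1) = 0.15·0 + 0.23·h($1) + 0.28·h($2) + 0.34·1
h($2) = 0.22·0 + 0.26·h($1) + 0.26·h($2) + 0.26·1
Solving: h($1) = 0.6527, h($2) = 0.5807.
Starting from $1, the probability is 0.6527.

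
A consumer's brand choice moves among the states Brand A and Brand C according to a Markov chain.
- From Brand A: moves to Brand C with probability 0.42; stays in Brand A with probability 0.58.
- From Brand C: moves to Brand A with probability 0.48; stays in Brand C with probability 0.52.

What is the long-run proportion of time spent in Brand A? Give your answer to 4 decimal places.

0.5333

Let the stationary distribution be π with π = πP and π_1 + π_2 = 1.
π_1 = 0.58·π_1 + 0.48·π_2
Solving with the normalization constraint gives π = (0.5333, 0.4667).
So the stationary probability of Brand A is 0.5333.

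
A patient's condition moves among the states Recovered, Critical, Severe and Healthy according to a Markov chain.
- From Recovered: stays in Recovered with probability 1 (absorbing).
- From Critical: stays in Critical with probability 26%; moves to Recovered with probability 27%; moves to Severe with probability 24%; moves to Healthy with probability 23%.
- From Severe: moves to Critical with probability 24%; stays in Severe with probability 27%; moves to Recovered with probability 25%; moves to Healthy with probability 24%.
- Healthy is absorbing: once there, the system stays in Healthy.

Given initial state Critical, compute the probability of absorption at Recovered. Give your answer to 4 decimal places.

Let h(s) be the probability of absorption at Recovered starting from transient state s. Then h(Recovered) = 1 and h(Healthy) = 0. By first-step analysis:
h(Critical) = 0.27·1 + 0.26·h(Critical) + 0.24·h(Severe) + 0.23·0
h(Severe) = 0.25·1 + 0.24·h(Critical) + 0.27·h(Severe) + 0.24·0
Solving: h(Critical) = 0.5327, h(Severe) = 0.5176.
Starting from Critical, the probability is 0.5327.

0.5327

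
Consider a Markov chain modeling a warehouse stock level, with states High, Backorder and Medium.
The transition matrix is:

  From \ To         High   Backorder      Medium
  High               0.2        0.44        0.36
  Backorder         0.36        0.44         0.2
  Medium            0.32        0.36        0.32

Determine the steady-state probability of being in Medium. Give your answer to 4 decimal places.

0.2819

Let the stationary distribution be π with π = πP and π_1 + π_2 + π_3 = 1.
π_1 = 0.2·π_1 + 0.36·π_2 + 0.32·π_3
π_2 = 0.44·π_1 + 0.44·π_2 + 0.36·π_3
Solving with the normalization constraint gives π = (0.3006, 0.4174, 0.2819).
So the stationary probability of Medium is 0.2819.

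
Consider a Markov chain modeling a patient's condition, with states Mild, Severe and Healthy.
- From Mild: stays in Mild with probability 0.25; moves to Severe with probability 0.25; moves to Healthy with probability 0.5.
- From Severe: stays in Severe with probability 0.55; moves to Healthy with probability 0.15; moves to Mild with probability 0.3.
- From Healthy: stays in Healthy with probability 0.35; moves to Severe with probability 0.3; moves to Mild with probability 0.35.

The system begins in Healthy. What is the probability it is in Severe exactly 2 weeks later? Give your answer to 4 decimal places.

0.3575

Sum over the intermediate state after 1 week:
P = P(Healthy→Mild)·P(Mild→Severe) + P(Healthy→Severe)·P(Severe→Severe) + P(Healthy→Healthy)·P(Healthy→Severe)
  = 0.35×0.25 + 0.3×0.55 + 0.35×0.3
  = 0.0875 + 0.1650 + 0.1050 = 0.3575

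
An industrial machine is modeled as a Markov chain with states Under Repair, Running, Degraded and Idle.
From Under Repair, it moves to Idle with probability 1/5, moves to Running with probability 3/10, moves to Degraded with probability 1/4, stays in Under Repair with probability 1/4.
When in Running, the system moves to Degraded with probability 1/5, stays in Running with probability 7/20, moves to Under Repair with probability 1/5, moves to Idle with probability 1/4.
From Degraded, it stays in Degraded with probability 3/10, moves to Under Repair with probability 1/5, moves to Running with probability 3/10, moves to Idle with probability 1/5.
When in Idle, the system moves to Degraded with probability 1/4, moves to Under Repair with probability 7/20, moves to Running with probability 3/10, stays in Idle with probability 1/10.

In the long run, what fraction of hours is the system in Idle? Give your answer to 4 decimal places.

Let the stationary distribution be π with π = πP and π_1 + π_2 + π_3 + π_4 = 1.
π_1 = 0.25·π_1 + 0.2·π_2 + 0.2·π_3 + 0.35·π_4
π_2 = 0.3·π_1 + 0.35·π_2 + 0.3·π_3 + 0.3·π_4
π_3 = 0.25·π_1 + 0.2·π_2 + 0.3·π_3 + 0.25·π_4
Solving with the normalization constraint gives π = (0.2415, 0.3158, 0.2465, 0.1962).
So the stationary probability of Idle is 0.1962.

0.1962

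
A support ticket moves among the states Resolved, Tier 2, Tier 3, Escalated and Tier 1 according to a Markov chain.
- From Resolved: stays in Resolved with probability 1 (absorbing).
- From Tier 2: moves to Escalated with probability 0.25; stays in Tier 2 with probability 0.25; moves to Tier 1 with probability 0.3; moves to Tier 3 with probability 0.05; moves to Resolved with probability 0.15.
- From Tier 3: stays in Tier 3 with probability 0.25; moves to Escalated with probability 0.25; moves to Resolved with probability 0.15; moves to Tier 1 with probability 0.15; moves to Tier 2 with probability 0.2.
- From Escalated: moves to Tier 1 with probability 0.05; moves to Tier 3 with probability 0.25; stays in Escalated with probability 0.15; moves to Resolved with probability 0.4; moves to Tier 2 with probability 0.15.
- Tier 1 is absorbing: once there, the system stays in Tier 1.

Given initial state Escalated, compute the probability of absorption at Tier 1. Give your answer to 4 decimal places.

0.2778

Let h(s) be the probability of absorption at Tier 1 starting from transient state s. Then h(Tier 1) = 1 and h(Resolved) = 0. By first-step analysis:
h(Tier 2) = 0.15·0 + 0.25·h(Tier 2) + 0.05·h(Tier 3) + 0.25·h(Escalated) + 0.3·1
h(Tier 3) = 0.15·0 + 0.2·h(Tier 2) + 0.25·h(Tier 3) + 0.25·h(Escalated) + 0.15·1
h(Escalated) = 0.4·0 + 0.15·h(Tier 2) + 0.25·h(Tier 3) + 0.15·h(Escalated) + 0.05·1
Solving: h(Tier 2) = 0.5214, h(Tier 3) = 0.4316, h(Escalated) = 0.2778.
Starting from Escalated, the probability is 0.2778.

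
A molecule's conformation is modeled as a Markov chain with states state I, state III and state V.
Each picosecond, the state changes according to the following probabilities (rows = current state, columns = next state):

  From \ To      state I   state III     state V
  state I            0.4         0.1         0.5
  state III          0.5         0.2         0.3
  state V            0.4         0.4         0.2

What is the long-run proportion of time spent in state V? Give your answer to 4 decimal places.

Let the stationary distribution be π with π = πP and π_1 + π_2 + π_3 = 1.
π_1 = 0.4·π_1 + 0.5·π_2 + 0.4·π_3
π_2 = 0.1·π_1 + 0.2·π_2 + 0.4·π_3
Solving with the normalization constraint gives π = (0.4228, 0.2276, 0.3496).
So the stationary probability of state V is 0.3496.

0.3496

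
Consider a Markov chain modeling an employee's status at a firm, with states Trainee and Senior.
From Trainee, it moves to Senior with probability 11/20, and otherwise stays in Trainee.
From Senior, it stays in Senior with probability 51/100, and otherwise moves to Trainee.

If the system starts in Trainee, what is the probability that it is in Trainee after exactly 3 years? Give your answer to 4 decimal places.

Propagate the distribution vector 3 years from Trainee.
After 0 years: (1.0000, 0.0000)
After 1 year: (0.4500, 0.5500)
After 2 years: (0.4720, 0.5280)
After 3 years: (0.4711, 0.5289)
P(in Trainee after 3 years) = 0.4711

0.4711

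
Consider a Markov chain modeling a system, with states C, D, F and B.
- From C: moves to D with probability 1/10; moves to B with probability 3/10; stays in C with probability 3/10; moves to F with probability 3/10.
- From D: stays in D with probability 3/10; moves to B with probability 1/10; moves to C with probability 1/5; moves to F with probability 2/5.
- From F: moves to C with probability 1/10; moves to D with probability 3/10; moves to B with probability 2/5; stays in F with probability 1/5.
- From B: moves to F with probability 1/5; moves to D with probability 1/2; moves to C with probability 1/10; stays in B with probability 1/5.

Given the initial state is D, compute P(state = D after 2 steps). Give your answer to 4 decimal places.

0.2800

Propagate the distribution vector 2 steps from D.
After 0 steps: (0.0000, 1.0000, 0.0000, 0.0000)
After 1 step: (0.2000, 0.3000, 0.4000, 0.1000)
After 2 steps: (0.1700, 0.2800, 0.2800, 0.2700)
P(in D after 2 steps) = 0.2800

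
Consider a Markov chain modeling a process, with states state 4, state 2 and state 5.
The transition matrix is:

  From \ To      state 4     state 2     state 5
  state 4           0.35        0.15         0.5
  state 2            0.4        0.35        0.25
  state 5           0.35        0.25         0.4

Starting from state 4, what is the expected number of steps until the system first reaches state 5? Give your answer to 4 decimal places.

2.2069

Let t(s) be the expected number of steps to first reach state 5 from state s, with t(state 5) = 0. Conditioning on the first step:
t(state 4) = 1 + 0.35·t(state 4) + 0.15·t(state 2)
t(state 2) = 1 + 0.4·t(state 4) + 0.35·t(state 2)
Solving: t(state 4) = 2.2069, t(state 2) = 2.8966.
Expected steps from state 4 to state 5: 2.2069.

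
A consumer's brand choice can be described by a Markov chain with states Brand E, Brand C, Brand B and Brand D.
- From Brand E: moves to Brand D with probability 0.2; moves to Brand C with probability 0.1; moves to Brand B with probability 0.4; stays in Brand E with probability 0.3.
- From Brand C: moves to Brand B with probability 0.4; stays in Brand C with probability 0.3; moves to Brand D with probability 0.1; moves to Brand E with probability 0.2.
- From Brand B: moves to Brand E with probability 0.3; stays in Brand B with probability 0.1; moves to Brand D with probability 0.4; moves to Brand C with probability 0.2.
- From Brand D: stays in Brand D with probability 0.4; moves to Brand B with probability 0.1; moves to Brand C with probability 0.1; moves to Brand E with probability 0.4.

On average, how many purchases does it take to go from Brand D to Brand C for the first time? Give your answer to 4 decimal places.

Let t(s) be the expected number of purchases to first reach Brand C from state s, with t(Brand C) = 0. Conditioning on the first purchase:
t(Brand E) = 1 + 0.3·t(Brand E) + 0.4·t(Brand B) + 0.2·t(Brand D)
t(Brand B) = 1 + 0.3·t(Brand E) + 0.1·t(Brand B) + 0.4·t(Brand D)
t(Brand D) = 1 + 0.4·t(Brand E) + 0.1·t(Brand B) + 0.4·t(Brand D)
Solving: t(Brand E) = 8.0882, t(Brand B) = 7.5000, t(Brand D) = 8.3088.
Expected purchases from Brand D to Brand C: 8.3088.

8.3088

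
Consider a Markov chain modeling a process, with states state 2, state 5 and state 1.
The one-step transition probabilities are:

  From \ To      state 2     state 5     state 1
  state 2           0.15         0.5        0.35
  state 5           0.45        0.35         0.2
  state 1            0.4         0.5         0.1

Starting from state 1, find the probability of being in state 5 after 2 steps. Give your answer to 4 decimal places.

Sum over the intermediate state after 1 step:
P = P(state 1→state 2)·P(state 2→state 5) + P(state 1→state 5)·P(state 5→state 5) + P(state 1→state 1)·P(state 1→state 5)
  = 0.4×0.5 + 0.5×0.35 + 0.1×0.5
  = 0.2000 + 0.1750 + 0.0500 = 0.4250

0.4250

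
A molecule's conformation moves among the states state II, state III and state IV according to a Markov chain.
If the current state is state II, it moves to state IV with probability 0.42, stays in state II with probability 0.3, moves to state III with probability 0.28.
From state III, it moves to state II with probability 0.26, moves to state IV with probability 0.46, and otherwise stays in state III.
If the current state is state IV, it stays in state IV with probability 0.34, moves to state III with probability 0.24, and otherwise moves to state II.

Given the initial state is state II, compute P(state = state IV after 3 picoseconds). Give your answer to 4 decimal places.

Propagate the distribution vector 3 picoseconds from state II.
After 0 picoseconds: (1.0000, 0.0000, 0.0000)
After 1 picosecond: (0.3000, 0.2800, 0.4200)
After 2 picoseconds: (0.3392, 0.2632, 0.3976)
After 3 picoseconds: (0.3372, 0.2641, 0.3987)
P(in state IV after 3 picoseconds) = 0.3987

0.3987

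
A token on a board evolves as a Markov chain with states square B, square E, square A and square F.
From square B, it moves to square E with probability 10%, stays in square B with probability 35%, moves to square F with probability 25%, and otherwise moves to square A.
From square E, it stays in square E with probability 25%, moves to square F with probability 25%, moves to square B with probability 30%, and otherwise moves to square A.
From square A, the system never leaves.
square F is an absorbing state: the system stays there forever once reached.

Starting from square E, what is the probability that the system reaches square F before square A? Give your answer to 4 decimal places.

0.5191

Let h(s) be the probability of absorption at square F starting from transient state s. Then h(square F) = 1 and h(square A) = 0. By first-step analysis:
h(square B) = 0.35·h(square B) + 0.1·h(square E) + 0.3·0 + 0.25·1
h(square E) = 0.3·h(square B) + 0.25·h(square E) + 0.2·0 + 0.25·1
Solving: h(square B) = 0.4645, h(square E) = 0.5191.
Starting from square E, the probability is 0.5191.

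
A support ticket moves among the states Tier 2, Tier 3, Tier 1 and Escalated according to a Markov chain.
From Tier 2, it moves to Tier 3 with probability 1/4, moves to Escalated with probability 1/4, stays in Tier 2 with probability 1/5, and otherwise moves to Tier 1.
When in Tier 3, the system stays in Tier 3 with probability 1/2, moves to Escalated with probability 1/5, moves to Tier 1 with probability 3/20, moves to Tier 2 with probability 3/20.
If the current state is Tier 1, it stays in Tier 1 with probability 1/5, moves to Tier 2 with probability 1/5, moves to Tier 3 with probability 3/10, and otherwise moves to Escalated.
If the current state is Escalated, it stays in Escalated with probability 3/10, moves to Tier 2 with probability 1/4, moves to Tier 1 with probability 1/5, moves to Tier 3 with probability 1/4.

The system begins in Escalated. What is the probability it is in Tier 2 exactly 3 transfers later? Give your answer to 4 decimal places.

Propagate the distribution vector 3 transfers from Escalated.
After 0 transfers: (0.0000, 0.0000, 0.0000, 1.0000)
After 1 transfer: (0.2500, 0.2500, 0.2000, 0.3000)
After 2 transfers: (0.2025, 0.3225, 0.2125, 0.2625)
After 3 transfers: (0.1970, 0.3413, 0.2041, 0.2576)
P(in Tier 2 after 3 transfers) = 0.1970

0.1970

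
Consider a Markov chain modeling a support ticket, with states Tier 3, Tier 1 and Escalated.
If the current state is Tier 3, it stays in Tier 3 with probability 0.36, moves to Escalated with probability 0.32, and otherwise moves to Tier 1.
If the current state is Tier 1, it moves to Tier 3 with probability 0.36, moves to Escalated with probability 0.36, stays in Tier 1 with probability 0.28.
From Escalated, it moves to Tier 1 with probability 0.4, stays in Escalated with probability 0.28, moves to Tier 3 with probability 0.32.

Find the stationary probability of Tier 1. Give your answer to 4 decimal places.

0.3323

Let the stationary distribution be π with π = πP and π_1 + π_2 + π_3 = 1.
π_1 = 0.36·π_1 + 0.36·π_2 + 0.32·π_3
π_2 = 0.32·π_1 + 0.28·π_2 + 0.4·π_3
Solving with the normalization constraint gives π = (0.3472, 0.3323, 0.3205).
So the stationary probability of Tier 1 is 0.3323.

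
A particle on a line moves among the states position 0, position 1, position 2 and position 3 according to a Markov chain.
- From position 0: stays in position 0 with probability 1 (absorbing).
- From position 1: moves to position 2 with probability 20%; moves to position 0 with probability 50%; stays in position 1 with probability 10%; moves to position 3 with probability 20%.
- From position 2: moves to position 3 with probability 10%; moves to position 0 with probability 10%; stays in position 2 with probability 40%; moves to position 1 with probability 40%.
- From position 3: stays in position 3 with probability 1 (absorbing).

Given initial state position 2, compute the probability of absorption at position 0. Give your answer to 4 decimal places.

0.6304

Let h(s) be the probability of absorption at position 0 starting from transient state s. Then h(position 0) = 1 and h(position 3) = 0. By first-step analysis:
h(position 1) = 0.5·1 + 0.1·h(position 1) + 0.2·h(position 2) + 0.2·0
h(position 2) = 0.1·1 + 0.4·h(position 1) + 0.4·h(position 2) + 0.1·0
Solving: h(position 1) = 0.6957, h(position 2) = 0.6304.
Starting from position 2, the probability is 0.6304.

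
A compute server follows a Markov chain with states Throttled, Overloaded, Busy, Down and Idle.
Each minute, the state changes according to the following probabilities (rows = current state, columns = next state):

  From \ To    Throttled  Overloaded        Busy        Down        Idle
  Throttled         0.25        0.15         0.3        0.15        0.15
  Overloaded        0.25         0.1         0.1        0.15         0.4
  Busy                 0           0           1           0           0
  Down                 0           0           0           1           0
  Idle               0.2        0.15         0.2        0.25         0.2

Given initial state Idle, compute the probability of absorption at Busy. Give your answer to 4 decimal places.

Let h(s) be the probability of absorption at Busy starting from transient state s. Then h(Busy) = 1 and h(Down) = 0. By first-step analysis:
h(Throttled) = 0.25·h(Throttled) + 0.15·h(Overloaded) + 0.3·1 + 0.15·0 + 0.15·h(Idle)
h(Overloaded) = 0.25·h(Throttled) + 0.1·h(Overloaded) + 0.1·1 + 0.15·0 + 0.4·h(Idle)
h(Idle) = 0.2·h(Throttled) + 0.15·h(Overloaded) + 0.2·1 + 0.25·0 + 0.2·h(Idle)
Solving: h(Throttled) = 0.5977, h(Overloaded) = 0.4960, h(Idle) = 0.4924.
Starting from Idle, the probability is 0.4924.

0.4924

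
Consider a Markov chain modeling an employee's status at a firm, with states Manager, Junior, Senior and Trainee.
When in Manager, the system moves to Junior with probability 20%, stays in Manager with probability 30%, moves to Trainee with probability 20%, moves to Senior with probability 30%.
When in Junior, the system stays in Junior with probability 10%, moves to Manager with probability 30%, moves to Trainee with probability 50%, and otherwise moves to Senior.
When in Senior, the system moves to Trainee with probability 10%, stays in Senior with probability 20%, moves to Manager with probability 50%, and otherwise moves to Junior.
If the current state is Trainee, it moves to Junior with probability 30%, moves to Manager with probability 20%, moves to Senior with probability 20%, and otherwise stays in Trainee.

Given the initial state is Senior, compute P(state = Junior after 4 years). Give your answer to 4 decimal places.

Propagate the distribution vector 4 years from Senior.
After 0 years: (0.0000, 0.0000, 1.0000, 0.0000)
After 1 year: (0.5000, 0.2000, 0.2000, 0.1000)
After 2 years: (0.3300, 0.1900, 0.2300, 0.2500)
After 3 years: (0.3210, 0.2060, 0.2140, 0.2590)
After 4 years: (0.3169, 0.2053, 0.2115, 0.2663)
P(in Junior after 4 years) = 0.2053

0.2053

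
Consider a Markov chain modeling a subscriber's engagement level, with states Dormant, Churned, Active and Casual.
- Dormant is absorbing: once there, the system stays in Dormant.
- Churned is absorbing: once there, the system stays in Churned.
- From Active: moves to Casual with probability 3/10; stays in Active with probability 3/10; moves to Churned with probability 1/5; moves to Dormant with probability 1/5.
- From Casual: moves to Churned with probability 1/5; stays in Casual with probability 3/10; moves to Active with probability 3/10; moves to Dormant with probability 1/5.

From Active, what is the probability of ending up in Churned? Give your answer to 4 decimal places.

Let h(s) be the probability of absorption at Churned starting from transient state s. Then h(Churned) = 1 and h(Dormant) = 0. By first-step analysis:
h(Active) = 0.2·0 + 0.2·1 + 0.3·h(Active) + 0.3·h(Casual)
h(Casual) = 0.2·0 + 0.2·1 + 0.3·h(Active) + 0.3·h(Casual)
Solving: h(Active) = 0.5000, h(Casual) = 0.5000.
Starting from Active, the probability is 0.5000.

0.5000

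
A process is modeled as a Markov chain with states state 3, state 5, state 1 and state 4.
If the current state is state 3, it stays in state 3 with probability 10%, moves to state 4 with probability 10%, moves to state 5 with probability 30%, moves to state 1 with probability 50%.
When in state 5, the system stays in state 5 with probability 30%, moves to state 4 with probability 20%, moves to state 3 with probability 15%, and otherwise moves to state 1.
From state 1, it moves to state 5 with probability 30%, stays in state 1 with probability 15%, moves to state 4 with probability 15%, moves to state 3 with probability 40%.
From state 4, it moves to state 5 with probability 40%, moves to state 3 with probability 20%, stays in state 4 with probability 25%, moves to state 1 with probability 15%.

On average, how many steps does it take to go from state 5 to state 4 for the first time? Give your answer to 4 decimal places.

6.1665

Let t(s) be the expected number of steps to first reach state 4 from state s, with t(state 4) = 0. Conditioning on the first step:
t(state 3) = 1 + 0.1·t(state 3) + 0.3·t(state 5) + 0.5·t(state 1)
t(state 5) = 1 + 0.15·t(state 3) + 0.3·t(state 5) + 0.35·t(state 1)
t(state 1) = 1 + 0.4·t(state 3) + 0.3·t(state 5) + 0.15·t(state 1)
Solving: t(state 3) = 6.8096, t(state 5) = 6.1665, t(state 1) = 6.5574.
Expected steps from state 5 to state 4: 6.1665.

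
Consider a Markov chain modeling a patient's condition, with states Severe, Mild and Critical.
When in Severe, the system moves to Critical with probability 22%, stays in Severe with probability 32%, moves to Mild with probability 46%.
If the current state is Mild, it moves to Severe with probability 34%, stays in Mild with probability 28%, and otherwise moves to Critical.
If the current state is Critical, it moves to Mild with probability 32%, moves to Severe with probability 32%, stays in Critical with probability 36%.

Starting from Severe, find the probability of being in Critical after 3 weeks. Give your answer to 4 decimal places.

0.3208

Propagate the distribution vector 3 weeks from Severe.
After 0 weeks: (1.0000, 0.0000, 0.0000)
After 1 week: (0.3200, 0.4600, 0.2200)
After 2 weeks: (0.3292, 0.3464, 0.3244)
After 3 weeks: (0.3269, 0.3522, 0.3208)
P(in Critical after 3 weeks) = 0.3208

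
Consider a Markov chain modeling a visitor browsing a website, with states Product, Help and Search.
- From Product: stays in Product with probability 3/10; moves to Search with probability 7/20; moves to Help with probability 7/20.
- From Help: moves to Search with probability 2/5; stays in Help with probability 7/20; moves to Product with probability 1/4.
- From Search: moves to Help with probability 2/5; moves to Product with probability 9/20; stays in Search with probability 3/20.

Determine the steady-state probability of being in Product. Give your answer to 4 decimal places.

Let the stationary distribution be π with π = πP and π_1 + π_2 + π_3 = 1.
π_1 = 0.3·π_1 + 0.25·π_2 + 0.45·π_3
π_2 = 0.35·π_1 + 0.35·π_2 + 0.4·π_3
Solving with the normalization constraint gives π = (0.3278, 0.3653, 0.3069).
So the stationary probability of Product is 0.3278.

0.3278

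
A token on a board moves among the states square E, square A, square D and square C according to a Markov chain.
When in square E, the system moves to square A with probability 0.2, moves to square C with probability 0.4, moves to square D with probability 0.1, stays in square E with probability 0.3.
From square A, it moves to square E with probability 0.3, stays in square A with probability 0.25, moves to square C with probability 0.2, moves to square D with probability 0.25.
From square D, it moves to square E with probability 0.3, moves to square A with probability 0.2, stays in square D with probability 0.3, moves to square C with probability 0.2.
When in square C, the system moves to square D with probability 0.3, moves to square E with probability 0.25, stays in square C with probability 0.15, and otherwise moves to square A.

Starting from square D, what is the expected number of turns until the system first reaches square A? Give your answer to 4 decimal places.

Let t(s) be the expected number of turns to first reach square A from state s, with t(square A) = 0. Conditioning on the first turn:
t(square E) = 1 + 0.3·t(square E) + 0.1·t(square D) + 0.4·t(square C)
t(square D) = 1 + 0.3·t(square E) + 0.3·t(square D) + 0.2·t(square C)
t(square C) = 1 + 0.25·t(square E) + 0.3·t(square D) + 0.15·t(square C)
Solving: t(square E) = 4.3697, t(square D) = 4.4538, t(square C) = 4.0336.
Expected turns from square D to square A: 4.4538.

4.4538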